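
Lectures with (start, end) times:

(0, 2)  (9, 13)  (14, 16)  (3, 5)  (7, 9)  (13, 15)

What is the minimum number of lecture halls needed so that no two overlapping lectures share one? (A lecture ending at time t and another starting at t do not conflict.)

2

Count concurrent intervals with a sweep; the peak is the room count.
Events (time:±→running): 0:+→1 2:-→0 3:+→1 5:-→0 7:+→1 9:-→0 9:+→1 13:-→0 13:+→1 14:+→2 … peak 2.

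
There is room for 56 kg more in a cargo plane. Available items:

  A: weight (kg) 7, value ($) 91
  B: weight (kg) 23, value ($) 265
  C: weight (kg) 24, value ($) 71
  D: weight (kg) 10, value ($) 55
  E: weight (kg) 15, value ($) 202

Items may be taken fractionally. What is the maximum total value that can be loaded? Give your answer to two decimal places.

615.96

Ratios (sorted): E 13.47, A 13.00, B 11.52, D 5.50, C 2.96
take E (15 @ 202); take A (7 @ 91); take B (23 @ 265); take D (10 @ 55); take 1/24 of C → 2.96. Capacity used 56/56.
Total value = 615.96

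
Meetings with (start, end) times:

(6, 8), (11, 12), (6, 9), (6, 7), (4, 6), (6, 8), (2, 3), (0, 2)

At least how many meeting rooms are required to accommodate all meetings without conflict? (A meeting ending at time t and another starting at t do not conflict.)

The answer is the maximum number of intervals overlapping at any instant.
starts: [0, 2, 4, 6, 6, 6, 6, 11]
ends:   [2, 3, 6, 7, 8, 8, 9, 12]
s0→1 e2→0 s2→1 e3→0 s4→1 e6→0 s6→1 s6→2 s6→3 s6→4  — peak 4.

4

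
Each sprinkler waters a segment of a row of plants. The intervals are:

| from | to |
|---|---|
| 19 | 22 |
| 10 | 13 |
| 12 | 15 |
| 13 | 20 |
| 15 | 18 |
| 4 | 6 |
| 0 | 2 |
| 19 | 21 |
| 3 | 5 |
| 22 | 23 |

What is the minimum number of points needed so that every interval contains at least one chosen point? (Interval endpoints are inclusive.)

6

Sorted: [0,2] [3,5] [4,6] [10,13] [12,15] [15,18] [13,20] [19,21] [19,22] [22,23]
{[0,2]} hit by 2; {[3,5],[4,6]} hit by 5; {[10,13],[12,15]} hit by 13; {[15,18],[13,20]} hit by 18; {[19,21],[19,22]} hit by 21; {[22,23]} hit by 23.
Points: 2, 5, 13, 18, 21, 23 (6 total).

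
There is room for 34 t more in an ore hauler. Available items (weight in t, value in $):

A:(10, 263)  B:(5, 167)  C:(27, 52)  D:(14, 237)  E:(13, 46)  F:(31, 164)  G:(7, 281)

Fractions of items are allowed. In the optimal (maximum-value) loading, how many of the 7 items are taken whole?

3

Sort by value per unit weight and fill in that order.
Order: G (281/7=40.14) > B (167/5=33.40) > A (263/10=26.30) > D (237/14=16.93) > F (164/31=5.29) > E (46/13=3.54) > C (52/27=1.93)
Fill: take G (7 @ 281) → take B (5 @ 167) → take A (10 @ 263) → take 12/14 of D → 203.14; 34/34 used.
3 item(s) taken whole; one partial (take 12/14 of D).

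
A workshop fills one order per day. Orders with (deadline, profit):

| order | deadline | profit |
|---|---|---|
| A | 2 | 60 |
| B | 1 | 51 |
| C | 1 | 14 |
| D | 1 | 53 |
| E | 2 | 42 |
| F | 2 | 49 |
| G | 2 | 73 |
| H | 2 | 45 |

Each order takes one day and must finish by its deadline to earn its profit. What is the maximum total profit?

133

Sort by profit descending; place each in the latest free slot ≤ its deadline.
By profit: G(d2,73), A(d2,60), D(d1,53), B(d1,51), F(d2,49), H(d2,45), E(d2,42), C(d1,14)
G→slot 2; A→slot 1; D skipped; B skipped; F skipped; H skipped; E skipped; C skipped.
Profit = 60 + 73 = 133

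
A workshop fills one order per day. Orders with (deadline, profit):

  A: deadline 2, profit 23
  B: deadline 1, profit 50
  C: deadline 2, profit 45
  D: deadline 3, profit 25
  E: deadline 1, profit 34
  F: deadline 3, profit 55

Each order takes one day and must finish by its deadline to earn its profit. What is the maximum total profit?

Take jobs in profit order; each goes to the latest open slot no later than its deadline.
Profit order: F=55 B=50 C=45 E=34 D=25 A=23
Assign: F→slot 3, B→slot 1, C→slot 2, E skipped, D skipped, A skipped.
Slots: [1:B] [2:C] [3:F]
Profit = 50 + 45 + 55 = 150

150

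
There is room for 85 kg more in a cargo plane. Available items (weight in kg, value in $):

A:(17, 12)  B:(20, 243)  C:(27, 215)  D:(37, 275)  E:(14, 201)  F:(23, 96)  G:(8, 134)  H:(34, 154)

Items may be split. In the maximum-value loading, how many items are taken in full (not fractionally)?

Greedy by value/weight ratio, highest first.
Ratios (sorted): G 16.75, E 14.36, B 12.15, C 7.96, D 7.43, H 4.53, F 4.17, A 0.71
take G (8 @ 134); take E (14 @ 201); take B (20 @ 243); take C (27 @ 215); take 16/37 of D → 118.92. Capacity used 85/85.
4 item(s) taken whole; one partial (take 16/37 of D).

4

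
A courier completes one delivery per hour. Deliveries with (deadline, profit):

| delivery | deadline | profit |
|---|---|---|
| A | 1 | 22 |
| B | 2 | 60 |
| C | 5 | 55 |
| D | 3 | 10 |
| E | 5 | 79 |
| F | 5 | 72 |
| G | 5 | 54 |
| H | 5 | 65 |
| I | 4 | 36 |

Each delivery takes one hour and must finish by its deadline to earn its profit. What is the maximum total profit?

331

Take jobs in profit order; each goes to the latest open slot no later than its deadline.
Profit order: E=79 F=72 H=65 B=60 C=55 G=54 I=36 A=22 D=10
Assign: E→slot 5, F→slot 4, H→slot 3, B→slot 2, C→slot 1, G skipped, I skipped, A skipped, D skipped.
Slots: [1:C] [2:B] [3:H] [4:F] [5:E]
Profit = 55 + 60 + 65 + 72 + 79 = 331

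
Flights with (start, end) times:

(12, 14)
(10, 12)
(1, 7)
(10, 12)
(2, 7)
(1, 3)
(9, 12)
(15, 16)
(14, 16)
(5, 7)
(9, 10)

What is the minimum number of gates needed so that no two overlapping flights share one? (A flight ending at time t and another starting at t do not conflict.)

3

Count concurrent intervals with a sweep; the peak is the room count.
Events (time:±→running): 1:+→1 1:+→2 2:+→3 … peak 3.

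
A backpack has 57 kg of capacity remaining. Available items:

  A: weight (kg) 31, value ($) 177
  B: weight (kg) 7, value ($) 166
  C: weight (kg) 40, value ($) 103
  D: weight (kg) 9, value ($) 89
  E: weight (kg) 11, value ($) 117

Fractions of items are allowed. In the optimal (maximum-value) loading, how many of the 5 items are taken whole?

Greedy by value/weight ratio, highest first.
Ratios (sorted): B 23.71, E 10.64, D 9.89, A 5.71, C 2.58
take B (7 @ 166); take E (11 @ 117); take D (9 @ 89); take 30/31 of A → 171.29. Capacity used 57/57.
3 item(s) taken whole; one partial (take 30/31 of A).

3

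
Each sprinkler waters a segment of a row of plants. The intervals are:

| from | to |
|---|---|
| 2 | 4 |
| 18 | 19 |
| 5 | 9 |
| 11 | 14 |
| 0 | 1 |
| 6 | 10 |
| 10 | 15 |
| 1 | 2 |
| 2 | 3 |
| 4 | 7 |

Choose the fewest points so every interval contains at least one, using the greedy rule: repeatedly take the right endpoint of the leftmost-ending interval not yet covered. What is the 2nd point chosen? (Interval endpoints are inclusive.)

Process intervals by earliest right end; each time one isn't hit yet, stab at its right endpoint.
By right end: [0,1]  [1,2]  [2,3]  [2,4]  [4,7]  [5,9]  [6,10]  [11,14]  [10,15]  [18,19]
[0,1] uncovered → point at 1; [2,3] uncovered → point at 3; [4,7] uncovered → point at 7; [11,14] uncovered → point at 14; [18,19] uncovered → point at 19.
Points: 1, 3, 7, 14, 19 (5 total).

3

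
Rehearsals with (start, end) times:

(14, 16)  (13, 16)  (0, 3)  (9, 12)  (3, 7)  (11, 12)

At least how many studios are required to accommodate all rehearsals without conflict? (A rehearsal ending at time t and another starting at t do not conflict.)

2

The answer is the maximum number of intervals overlapping at any instant.
starts: [0, 3, 9, 11, 13, 14]
ends:   [3, 7, 12, 12, 16, 16]
s0→1 e3→0 s3→1 e7→0 s9→1 s11→2  — peak 2.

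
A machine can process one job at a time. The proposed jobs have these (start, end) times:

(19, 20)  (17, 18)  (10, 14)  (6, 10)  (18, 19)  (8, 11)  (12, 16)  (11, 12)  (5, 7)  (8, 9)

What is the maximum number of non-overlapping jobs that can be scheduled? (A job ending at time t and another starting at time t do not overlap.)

7

Order by finish time; keep every interval that doesn't clash with the previous kept one.
By end time: (5,7), (8,9), (6,10), (8,11), (11,12), (10,14), (12,16), (17,18), (18,19), (19,20).
Pick (5,7); next start ≥ 7 → (8,9); next start ≥ 9 → (11,12); next start ≥ 12 → (12,16); next start ≥ 16 → (17,18); next start ≥ 18 → (18,19); next start ≥ 19 → (19,20).
Selected 7 jobs.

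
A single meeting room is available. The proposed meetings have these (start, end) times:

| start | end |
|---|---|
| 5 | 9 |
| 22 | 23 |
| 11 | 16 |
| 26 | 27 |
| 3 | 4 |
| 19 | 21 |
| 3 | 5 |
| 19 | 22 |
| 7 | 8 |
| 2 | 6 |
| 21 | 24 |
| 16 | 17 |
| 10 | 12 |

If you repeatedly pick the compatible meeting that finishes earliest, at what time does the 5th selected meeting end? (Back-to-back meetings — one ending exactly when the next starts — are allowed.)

By end time: (3,4), (3,5), (2,6), (7,8), (5,9), (10,12), (11,16), (16,17), (19,21), (19,22), (22,23), (21,24), (26,27).
Pick (3,4); next start ≥ 4 → (7,8); next start ≥ 8 → (10,12); next start ≥ 12 → (16,17); next start ≥ 17 → (19,21); next start ≥ 21 → (22,23); next start ≥ 23 → (26,27).
Selected: (3,4) (7,8) (10,12) (16,17) (19,21) (22,23) (26,27)

21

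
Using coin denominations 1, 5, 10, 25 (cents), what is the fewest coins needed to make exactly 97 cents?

7

Use the largest denomination that fits, subtract, and repeat.
97 − 3×25→22 − 2×10→2 − 2×1→0
Total coins = 3 + 2 + 2 = 7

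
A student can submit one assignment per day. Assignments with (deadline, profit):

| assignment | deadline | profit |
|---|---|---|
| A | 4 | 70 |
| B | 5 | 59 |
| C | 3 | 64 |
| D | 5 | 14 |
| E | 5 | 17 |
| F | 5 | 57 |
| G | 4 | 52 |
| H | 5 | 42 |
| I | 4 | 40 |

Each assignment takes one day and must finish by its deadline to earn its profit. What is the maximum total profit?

Take jobs in profit order; each goes to the latest open slot no later than its deadline.
By profit: A(d4,70), C(d3,64), B(d5,59), F(d5,57), G(d4,52), H(d5,42), I(d4,40), E(d5,17), D(d5,14)
A→slot 4; C→slot 3; B→slot 5; F→slot 2; G→slot 1; H skipped; I skipped; E skipped; D skipped.
Profit = 52 + 57 + 64 + 70 + 59 = 302

302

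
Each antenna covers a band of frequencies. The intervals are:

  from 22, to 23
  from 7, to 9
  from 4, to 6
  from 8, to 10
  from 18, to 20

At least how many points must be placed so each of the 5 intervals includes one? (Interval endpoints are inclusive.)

4

Sort by right endpoint; whenever an interval is uncovered, place a point at its right end.
Sorted: [4,6] [7,9] [8,10] [18,20] [22,23]
{[4,6]} hit by 6; {[7,9],[8,10]} hit by 9; {[18,20]} hit by 20; {[22,23]} hit by 23.
Points: 6, 9, 20, 23 (4 total).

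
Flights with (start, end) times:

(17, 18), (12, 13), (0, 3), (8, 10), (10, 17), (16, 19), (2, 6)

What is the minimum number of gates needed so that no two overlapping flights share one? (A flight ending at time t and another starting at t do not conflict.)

2

Events (time:±→running): 0:+→1 2:+→2 … peak 2.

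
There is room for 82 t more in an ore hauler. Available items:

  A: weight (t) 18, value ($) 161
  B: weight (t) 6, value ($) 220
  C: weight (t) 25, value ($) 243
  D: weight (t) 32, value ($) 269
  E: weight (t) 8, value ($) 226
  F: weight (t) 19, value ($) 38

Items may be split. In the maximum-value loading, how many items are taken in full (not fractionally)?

4

Sort by value per unit weight and fill in that order.
Order: B (220/6=36.67) > E (226/8=28.25) > C (243/25=9.72) > A (161/18=8.94) > D (269/32=8.41) > F (38/19=2.00)
Fill: take B (6 @ 220) → take E (8 @ 226) → take C (25 @ 243) → take A (18 @ 161) → take 25/32 of D → 210.16; 82/82 used.
4 item(s) taken whole; one partial (take 25/32 of D).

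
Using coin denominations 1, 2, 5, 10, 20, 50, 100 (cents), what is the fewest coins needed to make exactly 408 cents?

Greedy: take as many of the largest coin as possible, then repeat with the remainder.
408 = 4×100 + 1×5 + 1×2 + 1×1
Total coins = 4 + 1 + 1 + 1 = 7

7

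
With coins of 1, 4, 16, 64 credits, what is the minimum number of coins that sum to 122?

8

Greedy: take as many of the largest coin as possible, then repeat with the remainder.
122 = 1×64 + 3×16 + 2×4 + 2×1
Total coins = 1 + 3 + 2 + 2 = 8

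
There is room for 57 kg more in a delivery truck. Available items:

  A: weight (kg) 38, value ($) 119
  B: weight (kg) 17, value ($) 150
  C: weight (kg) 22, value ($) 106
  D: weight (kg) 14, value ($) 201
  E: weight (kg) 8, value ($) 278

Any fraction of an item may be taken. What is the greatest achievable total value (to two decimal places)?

715.73

Ratios (sorted): E 34.75, D 14.36, B 8.82, C 4.82, A 3.13
take E (8 @ 278); take D (14 @ 201); take B (17 @ 150); take 18/22 of C → 86.73. Capacity used 57/57.
Total value = 715.73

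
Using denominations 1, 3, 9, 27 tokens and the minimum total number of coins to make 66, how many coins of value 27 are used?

2

Greedy: take as many of the largest coin as possible, then repeat with the remainder.
66 = 2×27 + 1×9 + 1×3
Count of 27: 2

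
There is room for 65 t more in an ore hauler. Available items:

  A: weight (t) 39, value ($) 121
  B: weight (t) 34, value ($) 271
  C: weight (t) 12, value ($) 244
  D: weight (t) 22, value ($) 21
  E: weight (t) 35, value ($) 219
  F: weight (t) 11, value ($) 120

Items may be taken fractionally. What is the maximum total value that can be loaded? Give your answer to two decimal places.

685.06

Ratios (sorted): C 20.33, F 10.91, B 7.97, E 6.26, A 3.10, D 0.95
take C (12 @ 244); take F (11 @ 120); take B (34 @ 271); take 8/35 of E → 50.06. Capacity used 65/65.
Total value = 685.06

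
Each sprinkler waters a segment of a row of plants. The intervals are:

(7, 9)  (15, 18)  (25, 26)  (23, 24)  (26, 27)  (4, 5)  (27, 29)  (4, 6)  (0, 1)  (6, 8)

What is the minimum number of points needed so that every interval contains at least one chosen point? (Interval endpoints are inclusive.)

Process intervals by earliest right end; each time one isn't hit yet, stab at its right endpoint.
By right end: [0,1]  [4,5]  [4,6]  [6,8]  [7,9]  [15,18]  [23,24]  [25,26]  [26,27]  [27,29]
[0,1] uncovered → point at 1; [4,5] uncovered → point at 5; [6,8] uncovered → point at 8; [15,18] uncovered → point at 18; [23,24] uncovered → point at 24; [25,26] uncovered → point at 26; [27,29] uncovered → point at 29.
Points: 1, 5, 8, 18, 24, 26, 29 (7 total).

7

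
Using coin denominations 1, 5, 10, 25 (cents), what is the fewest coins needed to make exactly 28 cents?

4

28 − 1×25→3 − 3×1→0
Total coins = 1 + 3 = 4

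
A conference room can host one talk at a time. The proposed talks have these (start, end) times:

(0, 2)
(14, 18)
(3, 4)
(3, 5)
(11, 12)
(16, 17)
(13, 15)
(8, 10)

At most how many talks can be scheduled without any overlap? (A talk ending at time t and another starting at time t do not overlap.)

Greedy by earliest finish: after sorting by end time, pick each interval compatible with the last pick.
Sorted by end: (0,2)  (3,4)  (3,5)  (8,10)  (11,12)  (13,15)  (16,17)  (14,18)
take (0,2); take (3,4); take (8,10); take (11,12); take (13,15); take (16,17).
Selected 6 talks.

6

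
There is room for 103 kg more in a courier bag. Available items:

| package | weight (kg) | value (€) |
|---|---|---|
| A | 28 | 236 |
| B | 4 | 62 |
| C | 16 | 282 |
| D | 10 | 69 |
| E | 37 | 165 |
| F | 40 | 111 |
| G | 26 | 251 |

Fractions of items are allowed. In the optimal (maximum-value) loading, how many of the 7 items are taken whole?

5

Order: C (282/16=17.62) > B (62/4=15.50) > G (251/26=9.65) > A (236/28=8.43) > D (69/10=6.90) > E (165/37=4.46) > F (111/40=2.77)
Fill: take C (16 @ 282) → take B (4 @ 62) → take G (26 @ 251) → take A (28 @ 236) → take D (10 @ 69) → take 19/37 of E → 84.73; 103/103 used.
5 item(s) taken whole; one partial (take 19/37 of E).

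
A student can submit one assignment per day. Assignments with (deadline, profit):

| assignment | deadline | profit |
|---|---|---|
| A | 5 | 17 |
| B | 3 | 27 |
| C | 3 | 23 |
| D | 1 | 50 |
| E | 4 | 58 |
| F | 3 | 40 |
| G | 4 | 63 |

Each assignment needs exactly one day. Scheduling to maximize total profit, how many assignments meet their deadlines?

Sort by profit descending; place each in the latest free slot ≤ its deadline.
Profit order: G=63 E=58 D=50 F=40 B=27 C=23 A=17
Assign: G→slot 4, E→slot 3, D→slot 1, F→slot 2, B skipped, C skipped, A→slot 5.
Slots: [1:D] [2:F] [3:E] [4:G] [5:A]
5 of 7 scheduled.

5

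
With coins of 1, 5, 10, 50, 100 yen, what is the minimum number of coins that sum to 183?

Use the largest denomination that fits, subtract, and repeat.
183 = 1×100 + 1×50 + 3×10 + 3×1
Total coins = 1 + 1 + 3 + 3 = 8

8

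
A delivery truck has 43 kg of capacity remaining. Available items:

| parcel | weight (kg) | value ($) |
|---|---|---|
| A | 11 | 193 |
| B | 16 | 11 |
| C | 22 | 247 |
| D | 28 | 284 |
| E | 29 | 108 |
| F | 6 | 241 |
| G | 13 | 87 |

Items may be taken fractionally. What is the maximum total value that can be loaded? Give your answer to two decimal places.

Greedy by value/weight ratio, highest first.
Ratios (sorted): F 40.17, A 17.55, C 11.23, D 10.14, G 6.69, E 3.72, B 0.69
take F (6 @ 241); take A (11 @ 193); take C (22 @ 247); take 4/28 of D → 40.57. Capacity used 43/43.
Total value = 721.57

721.57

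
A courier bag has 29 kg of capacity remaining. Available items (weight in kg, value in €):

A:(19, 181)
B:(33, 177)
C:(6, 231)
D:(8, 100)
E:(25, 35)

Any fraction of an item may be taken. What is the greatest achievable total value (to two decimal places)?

Ratios (sorted): C 38.50, D 12.50, A 9.53, B 5.36, E 1.40
take C (6 @ 231); take D (8 @ 100); take 15/19 of A → 142.89. Capacity used 29/29.
Total value = 473.89

473.89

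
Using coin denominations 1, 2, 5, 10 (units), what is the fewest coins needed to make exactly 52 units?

Use the largest denomination that fits, subtract, and repeat.
52 = 5×10 + 1×2
Total coins = 5 + 1 = 6

6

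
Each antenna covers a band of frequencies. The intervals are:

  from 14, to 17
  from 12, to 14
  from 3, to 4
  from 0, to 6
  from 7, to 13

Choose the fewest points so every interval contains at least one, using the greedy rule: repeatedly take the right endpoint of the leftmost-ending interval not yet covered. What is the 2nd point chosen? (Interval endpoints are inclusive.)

13

Process intervals by earliest right end; each time one isn't hit yet, stab at its right endpoint.
Sorted: [3,4] [0,6] [7,13] [12,14] [14,17]
{[3,4],[0,6]} hit by 4; {[7,13],[12,14]} hit by 13; {[14,17]} hit by 17.
Points: 4, 13, 17 (3 total).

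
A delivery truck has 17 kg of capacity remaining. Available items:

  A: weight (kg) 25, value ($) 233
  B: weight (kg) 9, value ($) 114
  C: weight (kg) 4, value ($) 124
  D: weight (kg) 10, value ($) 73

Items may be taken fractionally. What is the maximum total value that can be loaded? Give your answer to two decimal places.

Sort by value per unit weight and fill in that order.
Order: C (124/4=31.00) > B (114/9=12.67) > A (233/25=9.32) > D (73/10=7.30)
Fill: take C (4 @ 124) → take B (9 @ 114) → take 4/25 of A → 37.28; 17/17 used.
Total value = 275.28

275.28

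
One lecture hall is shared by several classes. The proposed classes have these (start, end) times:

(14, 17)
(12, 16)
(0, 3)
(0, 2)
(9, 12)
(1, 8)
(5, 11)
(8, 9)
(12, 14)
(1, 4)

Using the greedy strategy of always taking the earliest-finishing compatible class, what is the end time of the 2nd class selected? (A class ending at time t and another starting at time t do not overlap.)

Sort by end time and greedily take each interval whose start is ≥ the last chosen end.
Sorted by end: (0,2)  (0,3)  (1,4)  (1,8)  (8,9)  (5,11)  (9,12)  (12,14)  (12,16)  (14,17)
take (0,2); skip (0,3); take (8,9); skip (5,11); take (9,12); take (12,14); skip (12,16); take (14,17).
Selected: (0,2) (8,9) (9,12) (12,14) (14,17)

9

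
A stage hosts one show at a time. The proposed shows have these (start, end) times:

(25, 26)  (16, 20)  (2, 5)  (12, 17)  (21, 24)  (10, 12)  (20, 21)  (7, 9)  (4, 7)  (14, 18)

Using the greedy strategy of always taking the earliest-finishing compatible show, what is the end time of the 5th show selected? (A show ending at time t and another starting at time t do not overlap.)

21

Sort by end time and greedily take each interval whose start is ≥ the last chosen end.
Sorted by end: (2,5)  (4,7)  (7,9)  (10,12)  (12,17)  (14,18)  (16,20)  (20,21)  (21,24)  (25,26)
take (2,5); take (7,9); take (10,12); take (12,17); take (20,21); take (21,24); take (25,26).
Selected: (2,5) (7,9) (10,12) (12,17) (20,21) (21,24) (25,26)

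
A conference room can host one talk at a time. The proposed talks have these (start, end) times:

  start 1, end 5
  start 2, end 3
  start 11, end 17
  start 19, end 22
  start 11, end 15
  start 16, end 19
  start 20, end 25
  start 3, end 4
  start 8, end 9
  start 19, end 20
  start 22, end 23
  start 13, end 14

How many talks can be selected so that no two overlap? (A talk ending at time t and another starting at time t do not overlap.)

7

By end time: (2,3), (3,4), (1,5), (8,9), (13,14), (11,15), (11,17), (16,19), (19,20), (19,22), (22,23), (20,25).
Pick (2,3); next start ≥ 3 → (3,4); next start ≥ 4 → (8,9); next start ≥ 9 → (13,14); next start ≥ 14 → (16,19); next start ≥ 19 → (19,20); next start ≥ 20 → (22,23).
Selected 7 talks.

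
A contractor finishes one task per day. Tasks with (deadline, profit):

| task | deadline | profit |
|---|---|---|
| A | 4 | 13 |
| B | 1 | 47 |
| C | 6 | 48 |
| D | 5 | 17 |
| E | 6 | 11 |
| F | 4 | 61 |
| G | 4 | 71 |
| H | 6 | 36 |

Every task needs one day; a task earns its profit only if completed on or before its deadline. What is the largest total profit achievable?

280

Sort by profit descending; place each in the latest free slot ≤ its deadline.
By profit: G(d4,71), F(d4,61), C(d6,48), B(d1,47), H(d6,36), D(d5,17), A(d4,13), E(d6,11)
G→slot 4; F→slot 3; C→slot 6; B→slot 1; H→slot 5; D→slot 2; A skipped; E skipped.
Profit = 47 + 17 + 61 + 71 + 36 + 48 = 280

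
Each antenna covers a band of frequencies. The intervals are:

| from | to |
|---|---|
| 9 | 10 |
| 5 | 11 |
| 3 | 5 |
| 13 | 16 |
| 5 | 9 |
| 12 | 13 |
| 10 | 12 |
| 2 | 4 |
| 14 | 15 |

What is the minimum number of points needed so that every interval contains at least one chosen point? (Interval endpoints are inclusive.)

Process intervals by earliest right end; each time one isn't hit yet, stab at its right endpoint.
Sorted: [2,4] [3,5] [5,9] [9,10] [5,11] [10,12] [12,13] [14,15] [13,16]
{[2,4],[3,5]} hit by 4; {[5,9],[9,10],[5,11]} hit by 9; {[10,12],[12,13]} hit by 12; {[14,15],[13,16]} hit by 15.
Points: 4, 9, 12, 15 (4 total).

4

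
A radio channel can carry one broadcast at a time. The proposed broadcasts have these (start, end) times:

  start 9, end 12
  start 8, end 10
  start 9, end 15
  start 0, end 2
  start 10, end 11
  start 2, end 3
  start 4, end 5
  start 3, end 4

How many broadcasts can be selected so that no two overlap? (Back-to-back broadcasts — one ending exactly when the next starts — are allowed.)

6

Greedy by earliest finish: after sorting by end time, pick each interval compatible with the last pick.
By end time: (0,2), (2,3), (3,4), (4,5), (8,10), (10,11), (9,12), (9,15).
Pick (0,2); next start ≥ 2 → (2,3); next start ≥ 3 → (3,4); next start ≥ 4 → (4,5); next start ≥ 5 → (8,10); next start ≥ 10 → (10,11).
Selected 6 broadcasts.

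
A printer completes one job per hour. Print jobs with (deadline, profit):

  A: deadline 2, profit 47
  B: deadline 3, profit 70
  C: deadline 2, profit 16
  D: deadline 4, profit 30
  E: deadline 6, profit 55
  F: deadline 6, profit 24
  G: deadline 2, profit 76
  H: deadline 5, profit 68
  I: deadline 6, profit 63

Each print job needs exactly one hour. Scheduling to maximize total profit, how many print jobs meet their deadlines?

Sort by profit descending; place each in the latest free slot ≤ its deadline.
By profit: G(d2,76), B(d3,70), H(d5,68), I(d6,63), E(d6,55), A(d2,47), D(d4,30), F(d6,24), C(d2,16)
G→slot 2; B→slot 3; H→slot 5; I→slot 6; E→slot 4; A→slot 1; D skipped; F skipped; C skipped.
6 of 9 scheduled.

6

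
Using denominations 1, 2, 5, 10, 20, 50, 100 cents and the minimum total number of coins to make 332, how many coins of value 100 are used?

3

Use the largest denomination that fits, subtract, and repeat.
332 = 3×100 + 1×20 + 1×10 + 1×2
Count of 100: 3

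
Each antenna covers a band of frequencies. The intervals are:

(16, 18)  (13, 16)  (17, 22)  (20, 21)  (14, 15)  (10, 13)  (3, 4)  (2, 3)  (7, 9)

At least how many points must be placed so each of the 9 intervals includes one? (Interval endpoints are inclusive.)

Process intervals by earliest right end; each time one isn't hit yet, stab at its right endpoint.
By right end: [2,3]  [3,4]  [7,9]  [10,13]  [14,15]  [13,16]  [16,18]  [20,21]  [17,22]
[2,3] uncovered → point at 3; [7,9] uncovered → point at 9; [10,13] uncovered → point at 13; [14,15] uncovered → point at 15; [16,18] uncovered → point at 18; [20,21] uncovered → point at 21.
Points: 3, 9, 13, 15, 18, 21 (6 total).

6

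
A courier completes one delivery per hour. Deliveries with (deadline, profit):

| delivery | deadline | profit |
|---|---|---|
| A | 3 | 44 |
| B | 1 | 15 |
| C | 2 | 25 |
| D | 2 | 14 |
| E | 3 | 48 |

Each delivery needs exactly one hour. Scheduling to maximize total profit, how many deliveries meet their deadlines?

Sort by profit descending; place each in the latest free slot ≤ its deadline.
Profit order: E=48 A=44 C=25 B=15 D=14
Assign: E→slot 3, A→slot 2, C→slot 1, B skipped, D skipped.
Slots: [1:C] [2:A] [3:E]
3 of 5 scheduled.

3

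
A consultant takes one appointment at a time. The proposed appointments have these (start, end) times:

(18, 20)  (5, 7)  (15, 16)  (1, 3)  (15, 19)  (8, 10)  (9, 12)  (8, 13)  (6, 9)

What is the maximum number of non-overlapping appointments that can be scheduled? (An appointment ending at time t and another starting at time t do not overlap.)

5

Greedy by earliest finish: after sorting by end time, pick each interval compatible with the last pick.
By end time: (1,3), (5,7), (6,9), (8,10), (9,12), (8,13), (15,16), (15,19), (18,20).
Pick (1,3); next start ≥ 3 → (5,7); next start ≥ 7 → (8,10); next start ≥ 10 → (15,16); next start ≥ 16 → (18,20).
Selected 5 appointments.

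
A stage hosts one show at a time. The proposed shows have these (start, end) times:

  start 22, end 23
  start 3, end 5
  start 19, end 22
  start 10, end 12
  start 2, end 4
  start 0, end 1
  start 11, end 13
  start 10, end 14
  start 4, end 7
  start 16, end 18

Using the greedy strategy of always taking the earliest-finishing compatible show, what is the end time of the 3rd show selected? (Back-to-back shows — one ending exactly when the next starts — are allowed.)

Order by finish time; keep every interval that doesn't clash with the previous kept one.
Sorted by end: (0,1)  (2,4)  (3,5)  (4,7)  (10,12)  (11,13)  (10,14)  (16,18)  (19,22)  (22,23)
take (0,1); take (2,4); take (4,7); take (10,12); take (16,18); take (19,22); take (22,23).
Selected: (0,1) (2,4) (4,7) (10,12) (16,18) (19,22) (22,23)

7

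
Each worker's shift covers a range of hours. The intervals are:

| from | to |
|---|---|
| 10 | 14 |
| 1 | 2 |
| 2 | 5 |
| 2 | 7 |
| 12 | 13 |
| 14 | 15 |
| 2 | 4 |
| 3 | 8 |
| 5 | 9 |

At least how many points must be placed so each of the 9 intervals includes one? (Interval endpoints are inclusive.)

Process intervals by earliest right end; each time one isn't hit yet, stab at its right endpoint.
By right end: [1,2]  [2,4]  [2,5]  [2,7]  [3,8]  [5,9]  [12,13]  [10,14]  [14,15]
[1,2] uncovered → point at 2; [3,8] uncovered → point at 8; [12,13] uncovered → point at 13; [14,15] uncovered → point at 15.
Points: 2, 8, 13, 15 (4 total).

4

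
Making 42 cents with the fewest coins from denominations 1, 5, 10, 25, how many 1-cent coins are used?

Use the largest denomination that fits, subtract, and repeat.
42 − 1×25→17 − 1×10→7 − 1×5→2 − 2×1→0
Count of 1: 2

2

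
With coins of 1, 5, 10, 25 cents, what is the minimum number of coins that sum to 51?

3

51 = 2×25 + 1×1
Total coins = 2 + 1 = 3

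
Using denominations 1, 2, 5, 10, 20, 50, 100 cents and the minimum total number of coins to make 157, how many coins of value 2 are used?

Greedy: take as many of the largest coin as possible, then repeat with the remainder.
157 = 1×100 + 1×50 + 1×5 + 1×2
Count of 2: 1

1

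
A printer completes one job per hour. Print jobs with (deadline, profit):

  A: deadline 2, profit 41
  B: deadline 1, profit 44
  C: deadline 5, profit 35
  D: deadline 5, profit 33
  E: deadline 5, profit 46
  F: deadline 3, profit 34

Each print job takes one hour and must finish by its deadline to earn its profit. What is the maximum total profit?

By profit: E(d5,46), B(d1,44), A(d2,41), C(d5,35), F(d3,34), D(d5,33)
E→slot 5; B→slot 1; A→slot 2; C→slot 4; F→slot 3; D skipped.
Profit = 44 + 41 + 34 + 35 + 46 = 200

200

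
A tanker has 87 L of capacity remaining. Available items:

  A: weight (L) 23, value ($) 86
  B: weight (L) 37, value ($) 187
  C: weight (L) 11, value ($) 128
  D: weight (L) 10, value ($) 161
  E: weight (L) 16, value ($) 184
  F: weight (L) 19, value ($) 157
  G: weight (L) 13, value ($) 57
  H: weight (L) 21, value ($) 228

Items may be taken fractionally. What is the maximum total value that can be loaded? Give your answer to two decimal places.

Sort by value per unit weight and fill in that order.
Ratios (sorted): D 16.10, C 11.64, E 11.50, H 10.86, F 8.26, B 5.05, G 4.38, A 3.74
take D (10 @ 161); take C (11 @ 128); take E (16 @ 184); take H (21 @ 228); take F (19 @ 157); take 10/37 of B → 50.54. Capacity used 87/87.
Total value = 908.54

908.54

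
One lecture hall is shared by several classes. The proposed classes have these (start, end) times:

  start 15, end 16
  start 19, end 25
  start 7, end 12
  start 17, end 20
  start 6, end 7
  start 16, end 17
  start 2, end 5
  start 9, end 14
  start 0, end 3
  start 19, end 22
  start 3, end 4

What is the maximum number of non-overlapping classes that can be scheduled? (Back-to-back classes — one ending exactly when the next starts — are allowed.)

7

Greedy by earliest finish: after sorting by end time, pick each interval compatible with the last pick.
By end time: (0,3), (3,4), (2,5), (6,7), (7,12), (9,14), (15,16), (16,17), (17,20), (19,22), (19,25).
Pick (0,3); next start ≥ 3 → (3,4); next start ≥ 4 → (6,7); next start ≥ 7 → (7,12); next start ≥ 12 → (15,16); next start ≥ 16 → (16,17); next start ≥ 17 → (17,20).
Selected 7 classes.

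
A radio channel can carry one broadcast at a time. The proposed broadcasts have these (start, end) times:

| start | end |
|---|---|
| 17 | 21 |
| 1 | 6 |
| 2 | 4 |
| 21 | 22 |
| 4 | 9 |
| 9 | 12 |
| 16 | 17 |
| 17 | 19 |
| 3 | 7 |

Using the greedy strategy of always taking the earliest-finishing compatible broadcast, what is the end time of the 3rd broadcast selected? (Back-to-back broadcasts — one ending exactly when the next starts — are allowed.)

12

Greedy by earliest finish: after sorting by end time, pick each interval compatible with the last pick.
By end time: (2,4), (1,6), (3,7), (4,9), (9,12), (16,17), (17,19), (17,21), (21,22).
Pick (2,4); next start ≥ 4 → (4,9); next start ≥ 9 → (9,12); next start ≥ 12 → (16,17); next start ≥ 17 → (17,19); next start ≥ 19 → (21,22).
Selected: (2,4) (4,9) (9,12) (16,17) (17,19) (21,22)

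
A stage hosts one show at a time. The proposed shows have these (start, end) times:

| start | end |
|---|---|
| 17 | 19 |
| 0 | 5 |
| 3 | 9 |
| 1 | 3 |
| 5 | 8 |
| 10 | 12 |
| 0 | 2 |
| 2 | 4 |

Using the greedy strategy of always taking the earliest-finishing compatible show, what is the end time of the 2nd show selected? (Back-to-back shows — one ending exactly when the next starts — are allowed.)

4

Sorted by end: (0,2)  (1,3)  (2,4)  (0,5)  (5,8)  (3,9)  (10,12)  (17,19)
take (0,2); take (2,4); skip (0,5); take (5,8); take (10,12); take (17,19).
Selected: (0,2) (2,4) (5,8) (10,12) (17,19)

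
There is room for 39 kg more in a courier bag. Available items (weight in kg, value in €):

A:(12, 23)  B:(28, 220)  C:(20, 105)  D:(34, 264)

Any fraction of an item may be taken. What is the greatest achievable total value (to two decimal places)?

Sort by value per unit weight and fill in that order.
Ratios (sorted): B 7.86, D 7.76, C 5.25, A 1.92
take B (28 @ 220); take 11/34 of D → 85.41. Capacity used 39/39.
Total value = 305.41

305.41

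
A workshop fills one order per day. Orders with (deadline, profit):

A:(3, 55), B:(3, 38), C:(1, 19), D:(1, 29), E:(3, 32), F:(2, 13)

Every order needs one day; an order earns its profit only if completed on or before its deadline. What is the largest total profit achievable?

Profit order: A=55 B=38 E=32 D=29 C=19 F=13
Assign: A→slot 3, B→slot 2, E→slot 1, D skipped, C skipped, F skipped.
Slots: [1:E] [2:B] [3:A]
Profit = 32 + 38 + 55 = 125

125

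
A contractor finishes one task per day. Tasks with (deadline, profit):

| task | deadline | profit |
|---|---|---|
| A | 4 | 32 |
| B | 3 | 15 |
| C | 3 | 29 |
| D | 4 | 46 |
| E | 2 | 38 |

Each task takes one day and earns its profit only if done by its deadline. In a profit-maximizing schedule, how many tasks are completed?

Take jobs in profit order; each goes to the latest open slot no later than its deadline.
By profit: D(d4,46), E(d2,38), A(d4,32), C(d3,29), B(d3,15)
D→slot 4; E→slot 2; A→slot 3; C→slot 1; B skipped.
4 of 5 scheduled.

4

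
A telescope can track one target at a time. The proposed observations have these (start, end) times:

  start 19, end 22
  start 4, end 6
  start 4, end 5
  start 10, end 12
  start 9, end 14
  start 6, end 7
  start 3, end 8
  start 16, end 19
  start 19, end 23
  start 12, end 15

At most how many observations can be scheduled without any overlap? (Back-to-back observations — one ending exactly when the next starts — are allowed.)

6

By end time: (4,5), (4,6), (6,7), (3,8), (10,12), (9,14), (12,15), (16,19), (19,22), (19,23).
Pick (4,5); next start ≥ 5 → (6,7); next start ≥ 7 → (10,12); next start ≥ 12 → (12,15); next start ≥ 15 → (16,19); next start ≥ 19 → (19,22).
Selected 6 observations.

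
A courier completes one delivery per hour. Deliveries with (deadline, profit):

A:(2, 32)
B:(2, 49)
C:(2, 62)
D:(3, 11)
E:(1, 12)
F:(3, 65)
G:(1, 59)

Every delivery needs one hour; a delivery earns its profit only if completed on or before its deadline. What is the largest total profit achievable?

Sort by profit descending; place each in the latest free slot ≤ its deadline.
By profit: F(d3,65), C(d2,62), G(d1,59), B(d2,49), A(d2,32), E(d1,12), D(d3,11)
F→slot 3; C→slot 2; G→slot 1; B skipped; A skipped; E skipped; D skipped.
Profit = 59 + 62 + 65 = 186

186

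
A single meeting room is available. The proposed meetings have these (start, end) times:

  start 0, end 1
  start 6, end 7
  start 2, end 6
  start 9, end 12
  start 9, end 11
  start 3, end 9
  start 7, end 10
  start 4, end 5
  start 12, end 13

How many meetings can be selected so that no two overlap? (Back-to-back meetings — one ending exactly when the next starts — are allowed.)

Greedy by earliest finish: after sorting by end time, pick each interval compatible with the last pick.
By end time: (0,1), (4,5), (2,6), (6,7), (3,9), (7,10), (9,11), (9,12), (12,13).
Pick (0,1); next start ≥ 1 → (4,5); next start ≥ 5 → (6,7); next start ≥ 7 → (7,10); next start ≥ 10 → (12,13).
Selected 5 meetings.

5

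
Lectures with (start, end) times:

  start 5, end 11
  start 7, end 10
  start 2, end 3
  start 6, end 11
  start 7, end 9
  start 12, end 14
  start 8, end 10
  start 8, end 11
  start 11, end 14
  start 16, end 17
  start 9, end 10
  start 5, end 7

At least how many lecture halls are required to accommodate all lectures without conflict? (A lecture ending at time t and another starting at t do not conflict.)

6

The answer is the maximum number of intervals overlapping at any instant.
starts: [2, 5, 5, 6, 7, 7, 8, 8, 9, 11, 12, 16]
ends:   [3, 7, 9, 10, 10, 10, 11, 11, 11, 14, 14, 17]
s2→1 e3→0 s5→1 s5→2 s6→3 e7→2 s7→3 s7→4 s8→5 s8→6  — peak 6.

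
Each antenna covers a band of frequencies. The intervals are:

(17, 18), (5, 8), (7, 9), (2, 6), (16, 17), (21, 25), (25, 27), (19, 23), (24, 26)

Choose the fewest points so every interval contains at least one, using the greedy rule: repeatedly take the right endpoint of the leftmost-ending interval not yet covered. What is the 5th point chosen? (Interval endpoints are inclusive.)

Sort by right endpoint; whenever an interval is uncovered, place a point at its right end.
Sorted: [2,6] [5,8] [7,9] [16,17] [17,18] [19,23] [21,25] [24,26] [25,27]
{[2,6],[5,8]} hit by 6; {[7,9]} hit by 9; {[16,17],[17,18]} hit by 17; {[19,23],[21,25]} hit by 23; {[24,26],[25,27]} hit by 26.
Points: 6, 9, 17, 23, 26 (5 total).

26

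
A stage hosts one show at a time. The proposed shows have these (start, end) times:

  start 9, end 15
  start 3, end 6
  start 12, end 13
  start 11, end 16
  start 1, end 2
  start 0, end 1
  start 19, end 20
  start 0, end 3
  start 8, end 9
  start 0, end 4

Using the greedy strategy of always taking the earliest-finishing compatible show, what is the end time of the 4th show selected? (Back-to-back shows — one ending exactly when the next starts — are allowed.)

Sort by end time and greedily take each interval whose start is ≥ the last chosen end.
Sorted by end: (0,1)  (1,2)  (0,3)  (0,4)  (3,6)  (8,9)  (12,13)  (9,15)  (11,16)  (19,20)
take (0,1); take (1,2); take (3,6); take (8,9); take (12,13); skip (9,15); take (19,20).
Selected: (0,1) (1,2) (3,6) (8,9) (12,13) (19,20)

9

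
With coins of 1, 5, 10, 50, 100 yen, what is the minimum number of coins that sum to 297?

Use the largest denomination that fits, subtract, and repeat.
297 − 2×100→97 − 1×50→47 − 4×10→7 − 1×5→2 − 2×1→0
Total coins = 2 + 1 + 4 + 1 + 2 = 10

10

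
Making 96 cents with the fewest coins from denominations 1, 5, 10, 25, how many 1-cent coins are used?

1

96 − 3×25→21 − 2×10→1 − 1×1→0
Count of 1: 1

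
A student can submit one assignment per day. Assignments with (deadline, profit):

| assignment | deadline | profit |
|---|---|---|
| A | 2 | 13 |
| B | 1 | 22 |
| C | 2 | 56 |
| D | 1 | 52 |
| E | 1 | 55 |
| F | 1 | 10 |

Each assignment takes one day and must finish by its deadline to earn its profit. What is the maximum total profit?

By profit: C(d2,56), E(d1,55), D(d1,52), B(d1,22), A(d2,13), F(d1,10)
C→slot 2; E→slot 1; D skipped; B skipped; A skipped; F skipped.
Profit = 55 + 56 = 111

111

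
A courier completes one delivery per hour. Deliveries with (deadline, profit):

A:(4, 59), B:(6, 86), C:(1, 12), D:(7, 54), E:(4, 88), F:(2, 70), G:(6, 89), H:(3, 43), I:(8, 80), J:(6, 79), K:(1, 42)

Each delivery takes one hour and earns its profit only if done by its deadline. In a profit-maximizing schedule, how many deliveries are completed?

8

Take jobs in profit order; each goes to the latest open slot no later than its deadline.
By profit: G(d6,89), E(d4,88), B(d6,86), I(d8,80), J(d6,79), F(d2,70), A(d4,59), D(d7,54), H(d3,43), K(d1,42), C(d1,12)
G→slot 6; E→slot 4; B→slot 5; I→slot 8; J→slot 3; F→slot 2; A→slot 1; D→slot 7; H skipped; K skipped; C skipped.
8 of 11 scheduled.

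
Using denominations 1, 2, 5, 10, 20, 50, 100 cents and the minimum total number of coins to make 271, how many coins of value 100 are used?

2

271 − 2×100→71 − 1×50→21 − 1×20→1 − 1×1→0
Count of 100: 2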